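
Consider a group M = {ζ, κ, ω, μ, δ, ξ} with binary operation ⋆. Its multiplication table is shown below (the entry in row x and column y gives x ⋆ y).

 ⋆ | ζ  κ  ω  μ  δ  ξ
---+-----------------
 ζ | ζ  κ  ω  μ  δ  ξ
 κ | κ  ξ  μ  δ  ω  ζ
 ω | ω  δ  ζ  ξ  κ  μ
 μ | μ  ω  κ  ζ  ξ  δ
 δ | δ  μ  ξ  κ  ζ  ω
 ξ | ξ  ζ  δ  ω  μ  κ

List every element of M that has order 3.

Identity is ζ. Compute the order of each non-identity element by repeated multiplication:
  κ: κ → ξ → ζ  (order 3)
  ω: ω → ζ  (order 2)
  μ: μ → ζ  (order 2)
  δ: δ → ζ  (order 2)
  ξ: ξ → κ → ζ  (order 3)
Elements of order 3: {κ, ξ}.

{κ, ξ}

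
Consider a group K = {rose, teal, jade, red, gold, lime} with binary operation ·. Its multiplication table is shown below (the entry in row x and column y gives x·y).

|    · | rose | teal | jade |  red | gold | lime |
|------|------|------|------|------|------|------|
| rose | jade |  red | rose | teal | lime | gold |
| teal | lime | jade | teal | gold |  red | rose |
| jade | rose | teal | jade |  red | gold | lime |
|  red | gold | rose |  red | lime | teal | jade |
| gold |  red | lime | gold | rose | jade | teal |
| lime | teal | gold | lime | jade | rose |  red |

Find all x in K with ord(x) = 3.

Identity is jade. Compute the order of each non-identity element by repeated multiplication:
  rose: rose → jade  (order 2)
  teal: teal → jade  (order 2)
  red: red → lime → jade  (order 3)
  gold: gold → jade  (order 2)
  lime: lime → red → jade  (order 3)
Elements of order 3: {lime, red}.

{lime, red}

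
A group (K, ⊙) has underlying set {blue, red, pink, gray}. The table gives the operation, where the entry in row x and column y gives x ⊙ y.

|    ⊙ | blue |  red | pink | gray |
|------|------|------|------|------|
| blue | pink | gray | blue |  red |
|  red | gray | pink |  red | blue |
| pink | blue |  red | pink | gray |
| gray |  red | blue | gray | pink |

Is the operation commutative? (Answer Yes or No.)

Check whether the table is symmetric across its main diagonal.
Every entry (row x, col y) equals the entry (row y, col x), so K is abelian.

Yes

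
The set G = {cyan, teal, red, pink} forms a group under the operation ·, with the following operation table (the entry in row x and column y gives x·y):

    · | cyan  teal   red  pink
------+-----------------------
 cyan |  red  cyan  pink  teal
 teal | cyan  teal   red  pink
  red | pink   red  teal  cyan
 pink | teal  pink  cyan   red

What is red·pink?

cyan

Read row red, column pink: red·pink = cyan.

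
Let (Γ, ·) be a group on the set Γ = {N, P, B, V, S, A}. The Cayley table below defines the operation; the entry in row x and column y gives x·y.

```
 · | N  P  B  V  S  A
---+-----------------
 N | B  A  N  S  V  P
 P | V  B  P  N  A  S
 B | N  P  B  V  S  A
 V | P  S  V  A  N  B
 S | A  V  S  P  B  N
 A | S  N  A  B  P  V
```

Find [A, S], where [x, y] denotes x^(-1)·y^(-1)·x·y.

Identity is B; from the table A^(-1) = V and S^(-1) = S.
V·S = N
N·A = P
P·S = A

A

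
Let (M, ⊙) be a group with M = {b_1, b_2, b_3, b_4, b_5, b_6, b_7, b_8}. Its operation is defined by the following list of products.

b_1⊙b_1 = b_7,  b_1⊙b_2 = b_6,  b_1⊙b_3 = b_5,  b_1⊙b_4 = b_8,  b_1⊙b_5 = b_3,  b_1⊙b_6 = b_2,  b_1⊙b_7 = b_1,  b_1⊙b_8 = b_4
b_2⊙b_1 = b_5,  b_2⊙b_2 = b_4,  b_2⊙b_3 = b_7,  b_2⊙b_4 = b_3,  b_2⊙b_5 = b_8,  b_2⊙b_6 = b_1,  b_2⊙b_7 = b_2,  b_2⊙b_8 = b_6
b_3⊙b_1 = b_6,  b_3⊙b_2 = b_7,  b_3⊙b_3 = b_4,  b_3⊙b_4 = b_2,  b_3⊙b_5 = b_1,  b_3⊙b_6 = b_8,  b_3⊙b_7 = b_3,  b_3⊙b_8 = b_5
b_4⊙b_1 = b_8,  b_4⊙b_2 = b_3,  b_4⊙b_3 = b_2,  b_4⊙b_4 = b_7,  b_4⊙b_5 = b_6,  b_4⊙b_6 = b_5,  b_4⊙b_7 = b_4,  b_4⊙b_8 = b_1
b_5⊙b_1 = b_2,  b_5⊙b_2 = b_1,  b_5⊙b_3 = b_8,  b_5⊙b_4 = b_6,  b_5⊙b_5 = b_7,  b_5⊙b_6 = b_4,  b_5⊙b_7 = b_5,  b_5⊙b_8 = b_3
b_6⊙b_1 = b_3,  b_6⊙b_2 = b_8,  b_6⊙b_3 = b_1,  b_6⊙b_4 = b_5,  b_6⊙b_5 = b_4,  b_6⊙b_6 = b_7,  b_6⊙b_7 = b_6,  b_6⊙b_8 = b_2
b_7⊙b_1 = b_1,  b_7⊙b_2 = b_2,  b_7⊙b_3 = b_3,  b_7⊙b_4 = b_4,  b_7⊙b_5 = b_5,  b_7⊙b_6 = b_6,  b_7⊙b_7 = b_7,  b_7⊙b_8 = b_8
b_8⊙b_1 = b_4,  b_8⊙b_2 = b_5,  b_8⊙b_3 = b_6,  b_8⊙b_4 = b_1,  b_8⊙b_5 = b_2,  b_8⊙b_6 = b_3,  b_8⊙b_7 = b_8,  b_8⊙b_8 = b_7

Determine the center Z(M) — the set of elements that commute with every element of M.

{b_4, b_7}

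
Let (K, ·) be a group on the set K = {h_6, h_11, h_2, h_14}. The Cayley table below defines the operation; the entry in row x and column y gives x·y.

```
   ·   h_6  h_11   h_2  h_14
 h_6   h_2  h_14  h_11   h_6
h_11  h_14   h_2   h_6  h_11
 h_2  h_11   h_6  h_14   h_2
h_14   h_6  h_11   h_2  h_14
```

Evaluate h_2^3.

h_2^1 = h_2
h_2^2 = h_2·h_2 = h_14
h_2^3 = h_14·h_2 = h_2

h_2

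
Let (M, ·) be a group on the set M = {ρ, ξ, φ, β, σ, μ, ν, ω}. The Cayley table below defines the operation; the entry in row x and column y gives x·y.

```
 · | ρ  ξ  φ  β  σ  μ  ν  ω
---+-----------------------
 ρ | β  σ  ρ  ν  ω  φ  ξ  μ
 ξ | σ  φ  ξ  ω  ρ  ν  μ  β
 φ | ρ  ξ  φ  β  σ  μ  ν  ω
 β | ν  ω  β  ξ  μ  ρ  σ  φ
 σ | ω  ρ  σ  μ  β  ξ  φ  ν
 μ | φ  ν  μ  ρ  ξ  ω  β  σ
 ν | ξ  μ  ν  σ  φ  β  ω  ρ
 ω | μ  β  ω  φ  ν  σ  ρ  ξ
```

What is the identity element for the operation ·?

The identity e satisfies e·x = x for all x, so its row in the table reproduces the column headers.
Row φ reads: ρ, ξ, φ, β, σ, μ, ν, ω — exactly the header order. So φ is the identity.

φ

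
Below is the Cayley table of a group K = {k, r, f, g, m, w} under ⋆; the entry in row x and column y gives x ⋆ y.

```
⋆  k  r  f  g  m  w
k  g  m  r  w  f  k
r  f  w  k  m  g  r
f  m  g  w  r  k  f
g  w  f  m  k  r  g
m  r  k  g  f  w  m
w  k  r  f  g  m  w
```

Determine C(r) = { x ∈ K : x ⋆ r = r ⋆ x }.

{r, w}

Compare row r with column r entry by entry.
f ⋆ r = g but r ⋆ f = k, so f does not.
Collecting the elements that commute with r: C(r) = {r, w}.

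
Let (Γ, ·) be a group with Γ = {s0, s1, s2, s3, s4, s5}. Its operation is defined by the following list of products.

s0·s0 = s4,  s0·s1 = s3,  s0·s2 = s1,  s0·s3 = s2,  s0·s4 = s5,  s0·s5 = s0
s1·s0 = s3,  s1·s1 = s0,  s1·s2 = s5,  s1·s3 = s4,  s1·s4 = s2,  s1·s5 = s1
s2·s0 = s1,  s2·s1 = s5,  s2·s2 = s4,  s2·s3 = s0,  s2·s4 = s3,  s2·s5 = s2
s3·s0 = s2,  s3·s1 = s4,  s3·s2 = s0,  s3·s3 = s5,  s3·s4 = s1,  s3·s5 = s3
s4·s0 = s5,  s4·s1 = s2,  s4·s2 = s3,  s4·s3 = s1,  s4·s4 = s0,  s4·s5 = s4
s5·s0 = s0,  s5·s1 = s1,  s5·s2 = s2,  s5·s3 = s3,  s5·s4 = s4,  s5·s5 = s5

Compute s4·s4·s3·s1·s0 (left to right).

s4·s4 = s0
s0·s3 = s2
s2·s1 = s5
s5·s0 = s0

s0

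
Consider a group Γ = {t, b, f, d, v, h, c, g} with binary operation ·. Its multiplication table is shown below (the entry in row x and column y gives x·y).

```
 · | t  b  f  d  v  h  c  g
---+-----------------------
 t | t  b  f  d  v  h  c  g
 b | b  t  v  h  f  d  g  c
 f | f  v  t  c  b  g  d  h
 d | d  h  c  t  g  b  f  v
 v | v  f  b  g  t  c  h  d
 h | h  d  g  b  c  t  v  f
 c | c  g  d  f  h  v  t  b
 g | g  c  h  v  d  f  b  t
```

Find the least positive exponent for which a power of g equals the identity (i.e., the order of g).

2

The identity element is t (its row matches the header).
g^1 = g
g^2 = g·g = t
The first power of g equal to the identity is g^2, so ord(g) = 2.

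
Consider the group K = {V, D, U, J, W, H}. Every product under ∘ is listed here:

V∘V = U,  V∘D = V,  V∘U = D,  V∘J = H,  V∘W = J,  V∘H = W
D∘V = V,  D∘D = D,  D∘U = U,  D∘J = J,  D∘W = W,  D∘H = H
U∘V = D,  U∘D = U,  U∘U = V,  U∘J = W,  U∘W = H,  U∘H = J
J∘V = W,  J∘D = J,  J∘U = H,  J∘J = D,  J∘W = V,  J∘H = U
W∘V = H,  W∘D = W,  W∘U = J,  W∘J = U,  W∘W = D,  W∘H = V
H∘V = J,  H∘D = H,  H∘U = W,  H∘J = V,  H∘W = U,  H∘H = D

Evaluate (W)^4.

W^1 = W
W^2 = W ∘ W = D
W^3 = D ∘ W = W
W^4 = W ∘ W = D

D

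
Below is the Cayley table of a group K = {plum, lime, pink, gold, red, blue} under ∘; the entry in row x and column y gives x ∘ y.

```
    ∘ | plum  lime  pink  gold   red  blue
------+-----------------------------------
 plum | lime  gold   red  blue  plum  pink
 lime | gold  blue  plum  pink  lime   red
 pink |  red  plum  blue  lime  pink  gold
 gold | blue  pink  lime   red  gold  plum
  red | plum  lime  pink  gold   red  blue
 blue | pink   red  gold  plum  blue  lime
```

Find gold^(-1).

First locate the identity: row red matches the header, so red is the identity.
Scan row gold for red: gold ∘ gold = red. Hence gold^(-1) = gold.

gold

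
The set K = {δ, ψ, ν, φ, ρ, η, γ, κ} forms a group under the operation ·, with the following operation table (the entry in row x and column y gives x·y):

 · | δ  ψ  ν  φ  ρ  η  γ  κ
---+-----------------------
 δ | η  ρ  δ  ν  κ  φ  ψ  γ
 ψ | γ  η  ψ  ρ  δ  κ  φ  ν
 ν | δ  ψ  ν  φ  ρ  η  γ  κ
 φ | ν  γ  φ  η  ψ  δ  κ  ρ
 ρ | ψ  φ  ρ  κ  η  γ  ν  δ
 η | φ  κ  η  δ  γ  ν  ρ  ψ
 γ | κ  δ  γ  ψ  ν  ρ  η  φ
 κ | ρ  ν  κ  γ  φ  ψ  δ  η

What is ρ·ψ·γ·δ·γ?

ν

ρ·ψ = φ
φ·γ = κ
κ·δ = ρ
ρ·γ = ν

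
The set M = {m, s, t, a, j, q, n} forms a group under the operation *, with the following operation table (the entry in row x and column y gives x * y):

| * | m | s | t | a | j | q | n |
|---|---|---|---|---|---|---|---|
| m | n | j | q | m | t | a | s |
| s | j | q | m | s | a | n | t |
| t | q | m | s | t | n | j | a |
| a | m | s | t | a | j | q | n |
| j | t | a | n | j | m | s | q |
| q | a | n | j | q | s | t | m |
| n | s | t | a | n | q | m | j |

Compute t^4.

t^1 = t
t^2 = t * t = s
t^3 = s * t = m
t^4 = m * t = q

q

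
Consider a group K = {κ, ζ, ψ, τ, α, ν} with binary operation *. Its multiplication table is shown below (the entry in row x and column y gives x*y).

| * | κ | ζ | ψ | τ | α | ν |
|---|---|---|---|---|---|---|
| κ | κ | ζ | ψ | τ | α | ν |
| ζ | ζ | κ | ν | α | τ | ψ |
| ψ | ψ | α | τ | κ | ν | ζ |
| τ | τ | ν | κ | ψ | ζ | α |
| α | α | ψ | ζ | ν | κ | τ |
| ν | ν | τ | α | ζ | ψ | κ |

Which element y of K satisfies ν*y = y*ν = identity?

First locate the identity: row κ matches the header, so κ is the identity.
Scan row ν for κ: ν*ν = κ. Hence ν^(-1) = ν.
(Structurally, K here is isomorphic to the symmetric group S_3.)

ν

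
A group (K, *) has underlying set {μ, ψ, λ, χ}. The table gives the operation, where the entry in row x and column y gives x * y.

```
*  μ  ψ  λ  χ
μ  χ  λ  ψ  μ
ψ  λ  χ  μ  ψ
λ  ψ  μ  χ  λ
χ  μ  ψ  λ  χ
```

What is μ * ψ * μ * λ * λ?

μ * ψ = λ
λ * μ = ψ
ψ * λ = μ
μ * λ = ψ

ψ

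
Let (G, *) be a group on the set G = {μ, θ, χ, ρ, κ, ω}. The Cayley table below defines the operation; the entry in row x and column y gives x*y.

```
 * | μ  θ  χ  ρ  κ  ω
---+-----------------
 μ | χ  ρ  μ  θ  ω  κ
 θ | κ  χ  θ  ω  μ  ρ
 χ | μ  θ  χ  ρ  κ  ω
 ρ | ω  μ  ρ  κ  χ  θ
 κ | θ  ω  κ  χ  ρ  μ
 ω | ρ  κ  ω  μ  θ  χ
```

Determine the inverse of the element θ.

θ

First locate the identity: row χ matches the header, so χ is the identity.
Scan row θ for χ: θ*θ = χ. Hence θ^(-1) = θ.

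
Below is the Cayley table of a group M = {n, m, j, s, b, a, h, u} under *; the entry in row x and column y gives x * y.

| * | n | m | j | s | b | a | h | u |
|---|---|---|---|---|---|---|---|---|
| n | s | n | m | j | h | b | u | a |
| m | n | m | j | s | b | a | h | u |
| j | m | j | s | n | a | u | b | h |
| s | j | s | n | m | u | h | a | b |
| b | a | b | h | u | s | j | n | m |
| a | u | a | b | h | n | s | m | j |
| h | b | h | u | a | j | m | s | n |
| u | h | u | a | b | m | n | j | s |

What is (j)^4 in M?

m

j^1 = j
j^2 = j * j = s
j^3 = s * j = n
j^4 = n * j = m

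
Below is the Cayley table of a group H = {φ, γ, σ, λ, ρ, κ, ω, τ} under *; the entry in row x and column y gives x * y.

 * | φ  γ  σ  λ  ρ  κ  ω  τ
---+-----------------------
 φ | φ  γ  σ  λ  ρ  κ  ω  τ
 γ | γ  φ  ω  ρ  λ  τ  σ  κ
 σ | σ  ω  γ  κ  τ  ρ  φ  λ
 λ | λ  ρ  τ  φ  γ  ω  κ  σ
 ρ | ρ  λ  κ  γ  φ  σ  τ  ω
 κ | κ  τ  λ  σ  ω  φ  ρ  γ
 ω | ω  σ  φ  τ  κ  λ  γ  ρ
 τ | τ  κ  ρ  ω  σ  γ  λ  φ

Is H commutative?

No

ω * τ = ρ but τ * ω = λ.
Since ω and τ do not commute, H is not abelian.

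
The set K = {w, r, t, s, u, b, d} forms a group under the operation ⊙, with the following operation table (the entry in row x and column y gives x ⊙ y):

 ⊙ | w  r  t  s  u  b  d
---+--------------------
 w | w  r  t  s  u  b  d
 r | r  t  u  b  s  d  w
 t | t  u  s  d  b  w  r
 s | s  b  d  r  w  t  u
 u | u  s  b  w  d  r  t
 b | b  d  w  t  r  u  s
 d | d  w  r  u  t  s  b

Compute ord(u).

The identity element is w (its row matches the header).
u^1 = u
u^2 = u ⊙ u = d
u^3 = d ⊙ u = t
u^4 = t ⊙ u = b
u^5 = b ⊙ u = r
u^6 = r ⊙ u = s
u^7 = s ⊙ u = w
The first power of u equal to the identity is u^7, so ord(u) = 7.

7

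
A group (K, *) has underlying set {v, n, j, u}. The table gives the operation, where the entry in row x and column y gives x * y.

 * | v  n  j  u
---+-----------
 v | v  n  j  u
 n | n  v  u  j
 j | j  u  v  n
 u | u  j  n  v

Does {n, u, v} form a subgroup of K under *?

u * n = j, which is not in {n, u, v}.
The subset is not closed under *, so it is not a subgroup.

No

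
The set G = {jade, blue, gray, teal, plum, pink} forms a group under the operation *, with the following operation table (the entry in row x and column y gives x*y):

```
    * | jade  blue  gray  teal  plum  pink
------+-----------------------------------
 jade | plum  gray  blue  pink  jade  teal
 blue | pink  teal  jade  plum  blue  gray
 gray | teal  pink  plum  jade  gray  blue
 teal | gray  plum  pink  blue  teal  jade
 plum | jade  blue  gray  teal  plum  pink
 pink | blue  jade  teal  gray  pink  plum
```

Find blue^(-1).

teal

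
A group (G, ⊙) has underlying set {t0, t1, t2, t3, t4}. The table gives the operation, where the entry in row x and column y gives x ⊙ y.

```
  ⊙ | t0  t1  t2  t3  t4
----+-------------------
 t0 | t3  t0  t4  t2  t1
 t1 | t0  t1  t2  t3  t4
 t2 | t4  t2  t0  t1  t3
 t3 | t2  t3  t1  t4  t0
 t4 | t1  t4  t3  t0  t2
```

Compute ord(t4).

5

The identity element is t1 (its row matches the header).
t4^1 = t4
t4^2 = t4 ⊙ t4 = t2
t4^3 = t2 ⊙ t4 = t3
t4^4 = t3 ⊙ t4 = t0
t4^5 = t0 ⊙ t4 = t1
The first power of t4 equal to the identity is t4^5, so ord(t4) = 5.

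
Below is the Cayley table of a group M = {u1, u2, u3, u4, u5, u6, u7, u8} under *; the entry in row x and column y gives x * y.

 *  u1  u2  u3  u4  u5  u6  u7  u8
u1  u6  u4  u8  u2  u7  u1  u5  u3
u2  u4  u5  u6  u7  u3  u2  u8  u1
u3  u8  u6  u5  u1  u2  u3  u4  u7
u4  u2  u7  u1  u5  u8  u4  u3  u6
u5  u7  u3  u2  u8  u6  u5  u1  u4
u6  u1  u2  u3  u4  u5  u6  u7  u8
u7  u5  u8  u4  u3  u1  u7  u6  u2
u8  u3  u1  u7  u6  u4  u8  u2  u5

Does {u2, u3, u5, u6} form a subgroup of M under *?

{u2, u3, u5, u6} contains the identity u6.
Checking products: every product of two elements of {u2, u3, u5, u6} (read from the table) lies in {u2, u3, u5, u6}, so the set is closed.
In a finite group, a nonempty closed subset is a subgroup. So {u2, u3, u5, u6} ≤ M.
(Structurally, M here is isomorphic to Z_2 x Z_4.)

Yes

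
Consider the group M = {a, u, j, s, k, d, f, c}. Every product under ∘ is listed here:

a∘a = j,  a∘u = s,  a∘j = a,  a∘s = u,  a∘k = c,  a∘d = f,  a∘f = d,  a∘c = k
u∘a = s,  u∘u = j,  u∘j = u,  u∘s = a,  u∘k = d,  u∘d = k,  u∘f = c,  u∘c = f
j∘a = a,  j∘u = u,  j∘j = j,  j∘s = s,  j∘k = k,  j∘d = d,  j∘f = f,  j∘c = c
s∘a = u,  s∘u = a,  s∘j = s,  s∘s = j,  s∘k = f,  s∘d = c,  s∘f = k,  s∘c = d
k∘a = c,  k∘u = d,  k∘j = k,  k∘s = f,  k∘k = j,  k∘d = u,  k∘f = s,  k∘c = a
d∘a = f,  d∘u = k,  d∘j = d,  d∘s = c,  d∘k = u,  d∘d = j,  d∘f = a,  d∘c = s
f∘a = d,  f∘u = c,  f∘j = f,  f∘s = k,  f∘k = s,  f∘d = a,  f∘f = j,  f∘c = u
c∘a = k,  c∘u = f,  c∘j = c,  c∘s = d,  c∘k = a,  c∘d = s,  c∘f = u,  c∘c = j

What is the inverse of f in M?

f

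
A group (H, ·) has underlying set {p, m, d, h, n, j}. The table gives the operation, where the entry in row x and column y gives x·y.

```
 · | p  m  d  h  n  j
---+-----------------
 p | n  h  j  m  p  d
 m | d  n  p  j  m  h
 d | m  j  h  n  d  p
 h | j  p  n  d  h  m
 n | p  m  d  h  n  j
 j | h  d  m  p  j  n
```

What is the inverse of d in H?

First locate the identity: row n matches the header, so n is the identity.
Scan row d for n: d·h = n. Hence d^(-1) = h.

h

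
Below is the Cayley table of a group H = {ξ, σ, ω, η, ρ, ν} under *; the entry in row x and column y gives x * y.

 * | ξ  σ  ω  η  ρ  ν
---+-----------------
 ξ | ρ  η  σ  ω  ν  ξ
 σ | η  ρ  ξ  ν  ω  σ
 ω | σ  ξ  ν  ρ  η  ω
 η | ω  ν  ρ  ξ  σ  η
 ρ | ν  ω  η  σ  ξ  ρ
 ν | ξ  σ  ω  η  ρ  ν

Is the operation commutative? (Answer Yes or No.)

Yes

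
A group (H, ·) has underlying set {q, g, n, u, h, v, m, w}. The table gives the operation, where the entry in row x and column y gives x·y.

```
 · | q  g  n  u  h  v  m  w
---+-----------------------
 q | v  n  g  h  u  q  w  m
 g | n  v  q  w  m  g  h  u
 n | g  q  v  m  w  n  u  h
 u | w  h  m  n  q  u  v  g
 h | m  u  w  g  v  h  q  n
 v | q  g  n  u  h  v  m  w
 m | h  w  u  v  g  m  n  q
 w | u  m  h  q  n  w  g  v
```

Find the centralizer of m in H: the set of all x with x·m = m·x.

{m, n, u, v}

Compare row m with column m entry by entry.
n·m = u = m·n, so n commutes with m.
w·m = g but m·w = q, so w does not.
Collecting the elements that commute with m: C(m) = {m, n, u, v}.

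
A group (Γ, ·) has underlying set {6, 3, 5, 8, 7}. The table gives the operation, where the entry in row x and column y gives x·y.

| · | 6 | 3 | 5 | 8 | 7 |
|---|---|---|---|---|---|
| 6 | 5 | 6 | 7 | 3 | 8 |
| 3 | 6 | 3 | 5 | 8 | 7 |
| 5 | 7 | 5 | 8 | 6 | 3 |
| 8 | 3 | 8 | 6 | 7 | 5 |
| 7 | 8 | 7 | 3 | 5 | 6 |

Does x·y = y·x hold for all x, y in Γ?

Yes

Check whether the table is symmetric across its main diagonal.
Every entry (row x, col y) equals the entry (row y, col x), so Γ is abelian.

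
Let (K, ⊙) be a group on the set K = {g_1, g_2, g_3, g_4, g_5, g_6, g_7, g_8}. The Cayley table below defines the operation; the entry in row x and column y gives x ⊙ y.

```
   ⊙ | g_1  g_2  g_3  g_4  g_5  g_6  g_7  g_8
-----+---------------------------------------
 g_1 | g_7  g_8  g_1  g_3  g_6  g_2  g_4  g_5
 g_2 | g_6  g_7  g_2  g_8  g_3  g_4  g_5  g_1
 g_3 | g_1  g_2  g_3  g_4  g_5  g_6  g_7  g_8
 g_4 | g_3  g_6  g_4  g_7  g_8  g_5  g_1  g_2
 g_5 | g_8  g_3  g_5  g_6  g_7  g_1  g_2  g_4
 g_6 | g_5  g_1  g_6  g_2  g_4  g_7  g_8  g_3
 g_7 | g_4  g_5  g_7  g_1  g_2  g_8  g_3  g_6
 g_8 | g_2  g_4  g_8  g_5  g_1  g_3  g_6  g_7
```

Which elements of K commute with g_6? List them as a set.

Compare row g_6 with column g_6 entry by entry.
g_7 ⊙ g_6 = g_8 = g_6 ⊙ g_7, so g_7 commutes with g_6.
g_5 ⊙ g_6 = g_1 but g_6 ⊙ g_5 = g_4, so g_5 does not.
Collecting the elements that commute with g_6: C(g_6) = {g_3, g_6, g_7, g_8}.

{g_3, g_6, g_7, g_8}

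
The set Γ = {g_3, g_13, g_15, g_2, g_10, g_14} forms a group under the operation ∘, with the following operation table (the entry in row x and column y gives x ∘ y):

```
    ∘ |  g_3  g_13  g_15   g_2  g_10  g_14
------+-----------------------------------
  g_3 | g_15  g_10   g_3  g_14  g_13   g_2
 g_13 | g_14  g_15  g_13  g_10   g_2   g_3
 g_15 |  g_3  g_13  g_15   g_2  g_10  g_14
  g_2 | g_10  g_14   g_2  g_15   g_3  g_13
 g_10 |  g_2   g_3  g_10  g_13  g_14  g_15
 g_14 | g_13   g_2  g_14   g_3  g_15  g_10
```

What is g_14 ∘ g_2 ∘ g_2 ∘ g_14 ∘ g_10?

g_14

g_14 ∘ g_2 = g_3
g_3 ∘ g_2 = g_14
g_14 ∘ g_14 = g_10
g_10 ∘ g_10 = g_14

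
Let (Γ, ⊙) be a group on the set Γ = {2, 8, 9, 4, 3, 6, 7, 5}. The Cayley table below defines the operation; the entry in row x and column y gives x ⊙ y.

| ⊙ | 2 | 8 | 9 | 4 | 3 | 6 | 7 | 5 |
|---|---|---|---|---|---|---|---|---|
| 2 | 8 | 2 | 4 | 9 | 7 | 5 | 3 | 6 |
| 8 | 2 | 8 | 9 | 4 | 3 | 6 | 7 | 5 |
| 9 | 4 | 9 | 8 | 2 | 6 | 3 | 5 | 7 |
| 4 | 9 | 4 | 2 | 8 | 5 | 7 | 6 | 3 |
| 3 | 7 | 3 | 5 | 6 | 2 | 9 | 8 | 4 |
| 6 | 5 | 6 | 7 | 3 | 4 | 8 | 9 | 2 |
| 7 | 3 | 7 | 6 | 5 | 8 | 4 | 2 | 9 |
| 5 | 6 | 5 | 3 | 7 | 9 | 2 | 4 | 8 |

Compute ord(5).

The identity element is 8 (its row matches the header).
5^1 = 5
5^2 = 5 ⊙ 5 = 8
The first power of 5 equal to the identity is 5^2, so ord(5) = 2.

2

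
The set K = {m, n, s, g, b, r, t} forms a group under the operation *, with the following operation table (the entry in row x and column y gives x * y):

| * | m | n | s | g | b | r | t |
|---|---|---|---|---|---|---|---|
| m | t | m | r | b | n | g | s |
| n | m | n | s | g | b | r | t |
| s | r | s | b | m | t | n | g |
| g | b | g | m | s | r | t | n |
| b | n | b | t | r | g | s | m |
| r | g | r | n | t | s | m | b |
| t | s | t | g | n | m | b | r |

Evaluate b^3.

r

b^1 = b
b^2 = b * b = g
b^3 = g * b = r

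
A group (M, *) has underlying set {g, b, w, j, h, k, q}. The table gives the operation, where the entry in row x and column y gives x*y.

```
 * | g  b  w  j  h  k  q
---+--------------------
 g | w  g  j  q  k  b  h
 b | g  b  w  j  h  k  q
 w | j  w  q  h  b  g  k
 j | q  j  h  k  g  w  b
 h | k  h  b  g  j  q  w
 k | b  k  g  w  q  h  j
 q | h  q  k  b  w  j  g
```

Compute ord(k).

The identity element is b (its row matches the header).
k^1 = k
k^2 = k*k = h
k^3 = h*k = q
k^4 = q*k = j
k^5 = j*k = w
k^6 = w*k = g
k^7 = g*k = b
The first power of k equal to the identity is k^7, so ord(k) = 7.
(Structurally, M here is isomorphic to the cyclic group Z_7.)

7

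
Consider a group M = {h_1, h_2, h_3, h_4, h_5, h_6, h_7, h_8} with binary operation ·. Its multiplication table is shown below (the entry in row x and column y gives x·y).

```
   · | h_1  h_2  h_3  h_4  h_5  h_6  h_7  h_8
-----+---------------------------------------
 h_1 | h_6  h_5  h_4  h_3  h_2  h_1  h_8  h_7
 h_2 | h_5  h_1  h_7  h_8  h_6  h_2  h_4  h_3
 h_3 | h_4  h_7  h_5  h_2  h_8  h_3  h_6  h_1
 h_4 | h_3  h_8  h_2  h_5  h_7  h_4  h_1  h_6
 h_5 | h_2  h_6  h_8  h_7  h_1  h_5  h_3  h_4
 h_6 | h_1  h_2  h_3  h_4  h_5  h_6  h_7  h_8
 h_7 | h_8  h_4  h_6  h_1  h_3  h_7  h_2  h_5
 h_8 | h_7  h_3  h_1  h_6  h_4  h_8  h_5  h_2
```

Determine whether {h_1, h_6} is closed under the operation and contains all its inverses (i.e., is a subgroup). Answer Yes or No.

Yes

{h_1, h_6} contains the identity h_6.
Checking products: every product of two elements of {h_1, h_6} (read from the table) lies in {h_1, h_6}, so the set is closed.
In a finite group, a nonempty closed subset is a subgroup. So {h_1, h_6} ≤ M.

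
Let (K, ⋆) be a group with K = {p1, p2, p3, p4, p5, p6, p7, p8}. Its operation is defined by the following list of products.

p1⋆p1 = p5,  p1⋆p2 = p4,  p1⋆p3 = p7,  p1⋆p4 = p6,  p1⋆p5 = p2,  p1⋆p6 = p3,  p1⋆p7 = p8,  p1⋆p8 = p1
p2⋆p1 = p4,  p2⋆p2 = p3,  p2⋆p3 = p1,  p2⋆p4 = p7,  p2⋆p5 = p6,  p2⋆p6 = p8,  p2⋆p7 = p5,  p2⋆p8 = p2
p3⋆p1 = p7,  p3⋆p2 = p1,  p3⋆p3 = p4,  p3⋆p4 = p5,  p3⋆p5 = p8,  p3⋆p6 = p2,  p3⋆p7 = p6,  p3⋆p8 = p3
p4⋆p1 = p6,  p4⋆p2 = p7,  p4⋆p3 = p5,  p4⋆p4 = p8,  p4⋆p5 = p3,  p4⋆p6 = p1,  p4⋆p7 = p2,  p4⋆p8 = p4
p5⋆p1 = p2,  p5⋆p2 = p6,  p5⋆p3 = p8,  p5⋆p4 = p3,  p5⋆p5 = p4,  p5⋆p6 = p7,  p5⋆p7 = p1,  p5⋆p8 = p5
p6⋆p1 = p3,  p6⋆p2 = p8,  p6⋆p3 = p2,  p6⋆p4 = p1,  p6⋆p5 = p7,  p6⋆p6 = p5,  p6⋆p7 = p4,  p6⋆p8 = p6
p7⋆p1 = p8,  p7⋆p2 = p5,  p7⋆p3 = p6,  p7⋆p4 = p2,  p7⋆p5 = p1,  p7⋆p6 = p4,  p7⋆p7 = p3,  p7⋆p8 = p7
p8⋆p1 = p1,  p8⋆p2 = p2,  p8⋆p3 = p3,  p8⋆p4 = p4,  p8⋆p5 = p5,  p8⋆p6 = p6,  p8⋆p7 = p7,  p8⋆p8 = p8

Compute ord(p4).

2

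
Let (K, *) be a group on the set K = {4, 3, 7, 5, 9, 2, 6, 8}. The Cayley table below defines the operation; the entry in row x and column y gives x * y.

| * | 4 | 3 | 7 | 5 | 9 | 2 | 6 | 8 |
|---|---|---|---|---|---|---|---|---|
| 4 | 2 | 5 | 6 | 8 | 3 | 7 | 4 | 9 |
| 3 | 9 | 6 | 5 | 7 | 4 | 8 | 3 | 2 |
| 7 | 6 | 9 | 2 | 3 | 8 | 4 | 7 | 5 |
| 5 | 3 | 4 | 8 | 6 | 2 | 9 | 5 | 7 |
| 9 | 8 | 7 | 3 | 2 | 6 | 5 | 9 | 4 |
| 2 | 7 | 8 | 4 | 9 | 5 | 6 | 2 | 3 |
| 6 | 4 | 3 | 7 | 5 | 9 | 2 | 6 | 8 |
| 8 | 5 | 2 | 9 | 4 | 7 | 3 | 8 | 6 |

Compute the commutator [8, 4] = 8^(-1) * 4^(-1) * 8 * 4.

Identity is 6; from the table 8^(-1) = 8 and 4^(-1) = 7.
8 * 7 = 9
9 * 8 = 4
4 * 4 = 2
(Structurally, K here is isomorphic to the dihedral group D_4.)

2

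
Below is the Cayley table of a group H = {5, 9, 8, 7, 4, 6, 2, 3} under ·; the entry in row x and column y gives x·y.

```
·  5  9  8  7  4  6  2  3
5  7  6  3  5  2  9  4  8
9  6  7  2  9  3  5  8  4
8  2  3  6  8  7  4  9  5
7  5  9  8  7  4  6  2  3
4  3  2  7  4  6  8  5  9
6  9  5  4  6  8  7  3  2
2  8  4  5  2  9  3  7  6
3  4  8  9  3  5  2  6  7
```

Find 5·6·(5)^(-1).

The identity is 7. In row 5, the entry 7 sits in column 5, so 5^(-1) = 5.
5·6 = 9
9·5 = 6

6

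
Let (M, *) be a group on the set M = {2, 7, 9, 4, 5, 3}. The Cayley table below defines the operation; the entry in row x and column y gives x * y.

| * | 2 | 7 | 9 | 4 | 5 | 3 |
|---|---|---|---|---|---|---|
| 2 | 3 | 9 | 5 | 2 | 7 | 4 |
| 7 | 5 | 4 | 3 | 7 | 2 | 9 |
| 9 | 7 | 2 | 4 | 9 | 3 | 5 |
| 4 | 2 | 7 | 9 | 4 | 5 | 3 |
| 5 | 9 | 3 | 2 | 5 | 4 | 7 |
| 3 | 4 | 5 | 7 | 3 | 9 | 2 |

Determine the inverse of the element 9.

9

First locate the identity: row 4 matches the header, so 4 is the identity.
Scan row 9 for 4: 9 * 9 = 4. Hence 9^(-1) = 9.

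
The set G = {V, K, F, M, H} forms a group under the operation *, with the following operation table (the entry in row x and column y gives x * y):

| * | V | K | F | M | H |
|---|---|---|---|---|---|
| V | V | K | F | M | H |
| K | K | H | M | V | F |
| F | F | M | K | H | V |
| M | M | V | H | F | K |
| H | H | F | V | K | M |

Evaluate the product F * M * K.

F

F * M = H
H * K = F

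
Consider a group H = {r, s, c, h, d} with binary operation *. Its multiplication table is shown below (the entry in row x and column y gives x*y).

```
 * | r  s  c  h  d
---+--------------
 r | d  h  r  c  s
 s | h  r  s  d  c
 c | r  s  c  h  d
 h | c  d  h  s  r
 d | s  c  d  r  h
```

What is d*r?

s

Read row d, column r: d*r = s.
(Structurally, H here is isomorphic to the cyclic group Z_5.)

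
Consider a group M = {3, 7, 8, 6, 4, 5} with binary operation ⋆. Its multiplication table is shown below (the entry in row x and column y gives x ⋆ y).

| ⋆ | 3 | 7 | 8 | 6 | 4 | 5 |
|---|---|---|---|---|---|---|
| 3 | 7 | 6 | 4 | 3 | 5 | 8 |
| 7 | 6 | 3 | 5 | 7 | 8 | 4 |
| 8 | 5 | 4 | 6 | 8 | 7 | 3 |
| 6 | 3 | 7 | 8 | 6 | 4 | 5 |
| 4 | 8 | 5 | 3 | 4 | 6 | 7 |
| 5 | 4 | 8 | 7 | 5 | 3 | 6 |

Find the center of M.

An element z is central iff its row equals its column in the table.
For 5: 5 ⋆ 7 = 8 ≠ 4 = 7 ⋆ 5, so 5 ∉ Z.
Checking each element this way leaves Z(M) = {6}.

{6}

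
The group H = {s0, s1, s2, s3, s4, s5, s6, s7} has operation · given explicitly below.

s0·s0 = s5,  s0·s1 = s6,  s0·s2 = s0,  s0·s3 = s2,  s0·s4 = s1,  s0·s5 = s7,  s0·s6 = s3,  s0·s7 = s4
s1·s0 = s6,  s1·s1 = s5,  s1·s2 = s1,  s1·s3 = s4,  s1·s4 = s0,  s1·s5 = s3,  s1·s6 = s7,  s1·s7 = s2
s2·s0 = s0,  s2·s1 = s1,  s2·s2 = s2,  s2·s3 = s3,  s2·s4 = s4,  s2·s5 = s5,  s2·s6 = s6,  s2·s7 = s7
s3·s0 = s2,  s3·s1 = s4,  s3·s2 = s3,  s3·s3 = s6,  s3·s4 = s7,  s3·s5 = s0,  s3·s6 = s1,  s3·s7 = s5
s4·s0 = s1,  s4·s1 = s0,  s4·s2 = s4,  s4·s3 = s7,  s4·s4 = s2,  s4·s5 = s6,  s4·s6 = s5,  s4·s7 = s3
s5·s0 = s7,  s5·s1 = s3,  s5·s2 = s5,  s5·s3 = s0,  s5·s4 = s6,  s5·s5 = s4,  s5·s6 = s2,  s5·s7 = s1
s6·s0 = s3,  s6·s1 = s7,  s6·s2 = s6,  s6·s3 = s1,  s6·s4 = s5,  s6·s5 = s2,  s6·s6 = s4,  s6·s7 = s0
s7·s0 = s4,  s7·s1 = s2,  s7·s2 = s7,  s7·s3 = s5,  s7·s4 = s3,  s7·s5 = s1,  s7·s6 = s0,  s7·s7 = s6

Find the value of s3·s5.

s0

Read row s3, column s5: s3·s5 = s0.
(Structurally, H here is isomorphic to the cyclic group Z_8.)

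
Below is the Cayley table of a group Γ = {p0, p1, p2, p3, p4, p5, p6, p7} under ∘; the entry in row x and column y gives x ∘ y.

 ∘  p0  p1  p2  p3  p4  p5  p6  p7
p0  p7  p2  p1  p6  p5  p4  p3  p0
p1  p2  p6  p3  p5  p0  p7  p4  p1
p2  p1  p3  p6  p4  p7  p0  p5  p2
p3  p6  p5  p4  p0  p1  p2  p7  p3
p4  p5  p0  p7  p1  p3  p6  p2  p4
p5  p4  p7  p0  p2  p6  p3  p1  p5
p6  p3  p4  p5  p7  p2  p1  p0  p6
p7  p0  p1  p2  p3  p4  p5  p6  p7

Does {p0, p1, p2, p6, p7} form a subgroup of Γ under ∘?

p1 ∘ p6 = p4, which is not in {p0, p1, p2, p6, p7}.
The subset is not closed under ∘, so it is not a subgroup.
(Structurally, Γ here is isomorphic to the cyclic group Z_8.)

No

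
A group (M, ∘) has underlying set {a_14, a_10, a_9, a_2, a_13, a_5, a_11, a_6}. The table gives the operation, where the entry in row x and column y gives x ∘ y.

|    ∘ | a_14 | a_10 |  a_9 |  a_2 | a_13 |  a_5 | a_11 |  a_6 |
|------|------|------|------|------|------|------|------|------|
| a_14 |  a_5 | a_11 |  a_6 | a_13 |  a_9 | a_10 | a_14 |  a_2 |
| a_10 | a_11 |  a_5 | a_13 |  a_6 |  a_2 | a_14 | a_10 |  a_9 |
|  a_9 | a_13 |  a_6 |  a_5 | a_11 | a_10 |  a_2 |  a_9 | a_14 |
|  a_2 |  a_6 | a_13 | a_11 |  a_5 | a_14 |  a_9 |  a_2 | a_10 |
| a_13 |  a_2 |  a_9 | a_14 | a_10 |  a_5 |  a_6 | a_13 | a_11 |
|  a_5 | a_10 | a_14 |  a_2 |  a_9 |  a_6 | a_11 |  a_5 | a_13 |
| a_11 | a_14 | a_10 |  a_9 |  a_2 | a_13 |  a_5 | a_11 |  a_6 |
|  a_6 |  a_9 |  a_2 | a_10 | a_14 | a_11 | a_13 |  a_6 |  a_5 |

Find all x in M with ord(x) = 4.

Identity is a_11. Compute the order of each non-identity element by repeated multiplication:
  a_14: a_14 → a_5 → a_10 → a_11  (order 4)
  a_10: a_10 → a_5 → a_14 → a_11  (order 4)
  a_9: a_9 → a_5 → a_2 → a_11  (order 4)
  a_2: a_2 → a_5 → a_9 → a_11  (order 4)
  a_13: a_13 → a_5 → a_6 → a_11  (order 4)
  a_5: a_5 → a_11  (order 2)
  a_6: a_6 → a_5 → a_13 → a_11  (order 4)
Elements of order 4: {a_10, a_13, a_14, a_2, a_6, a_9}.
(Structurally, M here is isomorphic to the quaternion group Q_8.)

{a_10, a_13, a_14, a_2, a_6, a_9}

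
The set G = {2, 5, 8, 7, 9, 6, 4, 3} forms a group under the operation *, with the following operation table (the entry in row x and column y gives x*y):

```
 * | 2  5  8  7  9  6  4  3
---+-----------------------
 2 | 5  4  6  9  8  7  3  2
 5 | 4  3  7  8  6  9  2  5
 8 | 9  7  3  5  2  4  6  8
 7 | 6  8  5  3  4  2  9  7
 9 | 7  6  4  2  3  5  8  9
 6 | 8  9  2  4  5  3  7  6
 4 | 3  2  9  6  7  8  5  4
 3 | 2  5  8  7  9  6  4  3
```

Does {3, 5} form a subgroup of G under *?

{3, 5} contains the identity 3.
Checking products: every product of two elements of {3, 5} (read from the table) lies in {3, 5}, so the set is closed.
In a finite group, a nonempty closed subset is a subgroup. So {3, 5} ≤ G.

Yes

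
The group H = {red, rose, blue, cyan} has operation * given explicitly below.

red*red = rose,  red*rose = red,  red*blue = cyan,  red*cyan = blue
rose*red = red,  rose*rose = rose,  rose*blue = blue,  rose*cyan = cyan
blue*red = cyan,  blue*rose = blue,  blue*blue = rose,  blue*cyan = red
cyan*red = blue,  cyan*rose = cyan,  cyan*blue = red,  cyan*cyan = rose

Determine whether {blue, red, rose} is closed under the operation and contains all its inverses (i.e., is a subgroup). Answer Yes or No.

No

red * blue = cyan, which is not in {blue, red, rose}.
The subset is not closed under *, so it is not a subgroup.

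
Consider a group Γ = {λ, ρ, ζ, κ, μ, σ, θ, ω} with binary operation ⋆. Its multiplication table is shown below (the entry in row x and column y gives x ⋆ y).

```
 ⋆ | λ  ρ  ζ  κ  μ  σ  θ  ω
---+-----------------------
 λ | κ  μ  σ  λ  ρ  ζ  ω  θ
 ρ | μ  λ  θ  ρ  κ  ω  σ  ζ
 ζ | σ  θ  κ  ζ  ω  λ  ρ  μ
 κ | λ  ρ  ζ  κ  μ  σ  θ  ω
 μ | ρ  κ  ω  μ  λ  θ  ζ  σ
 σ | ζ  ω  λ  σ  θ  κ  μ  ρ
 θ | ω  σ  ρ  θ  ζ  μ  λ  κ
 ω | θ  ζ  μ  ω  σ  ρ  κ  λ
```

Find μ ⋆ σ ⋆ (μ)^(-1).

The identity is κ. In row μ, the entry κ sits in column ρ, so μ^(-1) = ρ.
μ ⋆ σ = θ
θ ⋆ ρ = σ

σ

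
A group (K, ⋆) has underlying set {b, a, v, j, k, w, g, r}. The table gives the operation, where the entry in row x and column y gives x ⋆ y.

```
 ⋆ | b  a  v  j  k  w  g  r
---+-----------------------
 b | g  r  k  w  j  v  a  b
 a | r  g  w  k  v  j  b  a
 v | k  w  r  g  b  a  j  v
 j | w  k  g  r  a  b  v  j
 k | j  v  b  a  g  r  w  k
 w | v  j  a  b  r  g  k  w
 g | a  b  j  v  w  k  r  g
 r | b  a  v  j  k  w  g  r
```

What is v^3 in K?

v^1 = v
v^2 = v ⋆ v = r
v^3 = r ⋆ v = v

v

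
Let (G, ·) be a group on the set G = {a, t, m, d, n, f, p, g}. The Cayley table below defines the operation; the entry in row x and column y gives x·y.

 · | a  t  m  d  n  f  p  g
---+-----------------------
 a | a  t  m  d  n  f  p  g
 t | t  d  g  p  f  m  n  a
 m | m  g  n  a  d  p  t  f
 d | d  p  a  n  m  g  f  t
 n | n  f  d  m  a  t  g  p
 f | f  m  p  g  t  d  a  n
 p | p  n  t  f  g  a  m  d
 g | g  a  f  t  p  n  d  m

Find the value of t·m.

Read row t, column m: t·m = g.

g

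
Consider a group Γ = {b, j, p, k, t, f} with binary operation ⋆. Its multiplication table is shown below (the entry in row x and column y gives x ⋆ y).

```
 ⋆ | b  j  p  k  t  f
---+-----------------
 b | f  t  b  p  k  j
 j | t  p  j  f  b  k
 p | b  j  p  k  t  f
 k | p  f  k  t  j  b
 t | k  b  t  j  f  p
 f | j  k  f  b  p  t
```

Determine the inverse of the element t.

f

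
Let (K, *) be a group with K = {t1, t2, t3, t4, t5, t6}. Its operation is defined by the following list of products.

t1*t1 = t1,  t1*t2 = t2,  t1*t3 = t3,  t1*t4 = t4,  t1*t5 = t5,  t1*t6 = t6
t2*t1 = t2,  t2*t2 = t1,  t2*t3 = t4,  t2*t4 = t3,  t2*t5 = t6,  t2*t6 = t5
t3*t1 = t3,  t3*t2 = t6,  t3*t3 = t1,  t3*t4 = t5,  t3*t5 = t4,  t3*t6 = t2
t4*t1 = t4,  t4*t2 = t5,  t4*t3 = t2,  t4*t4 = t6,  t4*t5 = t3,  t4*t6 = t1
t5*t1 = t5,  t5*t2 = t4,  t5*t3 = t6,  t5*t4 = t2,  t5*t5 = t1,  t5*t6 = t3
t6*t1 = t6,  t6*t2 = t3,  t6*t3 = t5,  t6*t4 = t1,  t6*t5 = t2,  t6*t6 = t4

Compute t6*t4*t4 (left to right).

t4

t6*t4 = t1
t1*t4 = t4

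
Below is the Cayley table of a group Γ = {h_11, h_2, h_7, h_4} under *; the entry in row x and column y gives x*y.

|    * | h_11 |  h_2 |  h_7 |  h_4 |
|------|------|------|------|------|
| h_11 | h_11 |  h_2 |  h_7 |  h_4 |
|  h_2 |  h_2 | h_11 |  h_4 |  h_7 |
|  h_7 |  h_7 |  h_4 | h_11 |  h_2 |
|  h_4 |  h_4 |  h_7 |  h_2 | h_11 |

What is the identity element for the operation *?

h_11

The identity e satisfies e*x = x for all x, so its row in the table reproduces the column headers.
Row h_11 reads: h_11, h_2, h_7, h_4 — exactly the header order. So h_11 is the identity.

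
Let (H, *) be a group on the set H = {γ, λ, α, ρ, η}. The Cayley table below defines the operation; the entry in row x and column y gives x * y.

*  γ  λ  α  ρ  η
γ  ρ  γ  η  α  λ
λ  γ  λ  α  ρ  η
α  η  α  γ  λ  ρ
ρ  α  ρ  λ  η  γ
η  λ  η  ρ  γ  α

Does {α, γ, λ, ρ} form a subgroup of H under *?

α * γ = η, which is not in {α, γ, λ, ρ}.
The subset is not closed under *, so it is not a subgroup.

No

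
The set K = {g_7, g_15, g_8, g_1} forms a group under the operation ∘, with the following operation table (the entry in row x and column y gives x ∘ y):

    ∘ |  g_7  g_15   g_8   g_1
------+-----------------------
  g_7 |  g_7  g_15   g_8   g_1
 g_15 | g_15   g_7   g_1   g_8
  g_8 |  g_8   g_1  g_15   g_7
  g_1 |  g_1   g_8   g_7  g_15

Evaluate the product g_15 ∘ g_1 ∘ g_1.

g_15 ∘ g_1 = g_8
g_8 ∘ g_1 = g_7
(Structurally, K here is isomorphic to the cyclic group Z_4.)

g_7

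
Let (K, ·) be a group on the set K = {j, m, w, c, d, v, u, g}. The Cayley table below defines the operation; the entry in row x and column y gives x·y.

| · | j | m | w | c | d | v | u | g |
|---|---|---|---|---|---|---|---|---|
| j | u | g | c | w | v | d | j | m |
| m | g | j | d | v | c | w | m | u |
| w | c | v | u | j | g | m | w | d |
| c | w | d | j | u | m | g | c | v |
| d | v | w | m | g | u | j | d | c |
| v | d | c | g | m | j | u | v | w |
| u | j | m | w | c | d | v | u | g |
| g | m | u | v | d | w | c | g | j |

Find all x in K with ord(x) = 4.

{g, m}

Identity is u. Compute the order of each non-identity element by repeated multiplication:
  j: j → u  (order 2)
  m: m → j → g → u  (order 4)
  w: w → u  (order 2)
  c: c → u  (order 2)
  d: d → u  (order 2)
  v: v → u  (order 2)
  g: g → j → m → u  (order 4)
Elements of order 4: {g, m}.
(Structurally, K here is isomorphic to the dihedral group D_4.)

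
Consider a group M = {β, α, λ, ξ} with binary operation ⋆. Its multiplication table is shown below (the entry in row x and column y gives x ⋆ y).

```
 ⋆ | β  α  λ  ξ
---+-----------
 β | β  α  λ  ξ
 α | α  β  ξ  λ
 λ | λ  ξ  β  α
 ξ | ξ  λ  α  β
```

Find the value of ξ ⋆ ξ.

β

Read row ξ, column ξ: ξ ⋆ ξ = β.
(Structurally, M here is isomorphic to the Klein four-group V_4.)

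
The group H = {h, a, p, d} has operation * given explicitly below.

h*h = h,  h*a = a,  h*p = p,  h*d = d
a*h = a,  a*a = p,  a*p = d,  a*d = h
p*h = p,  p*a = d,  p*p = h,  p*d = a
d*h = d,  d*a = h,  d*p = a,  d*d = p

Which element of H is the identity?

h

The identity e satisfies e*x = x for all x, so its row in the table reproduces the column headers.
Row h reads: h, a, p, d — exactly the header order. So h is the identity.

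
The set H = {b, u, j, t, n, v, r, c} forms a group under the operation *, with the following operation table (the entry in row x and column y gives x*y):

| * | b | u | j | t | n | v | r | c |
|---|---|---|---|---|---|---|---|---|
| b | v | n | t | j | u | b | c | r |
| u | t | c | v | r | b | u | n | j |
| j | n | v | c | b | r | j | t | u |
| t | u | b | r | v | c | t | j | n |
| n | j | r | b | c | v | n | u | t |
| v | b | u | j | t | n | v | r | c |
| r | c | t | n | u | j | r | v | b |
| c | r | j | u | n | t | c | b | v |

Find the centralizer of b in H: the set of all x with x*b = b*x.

{b, c, r, v}

Compare row b with column b entry by entry.
c*b = r = b*c, so c commutes with b.
n*b = j but b*n = u, so n does not.
Collecting the elements that commute with b: C(b) = {b, c, r, v}.
(Structurally, H here is isomorphic to the dihedral group D_4.)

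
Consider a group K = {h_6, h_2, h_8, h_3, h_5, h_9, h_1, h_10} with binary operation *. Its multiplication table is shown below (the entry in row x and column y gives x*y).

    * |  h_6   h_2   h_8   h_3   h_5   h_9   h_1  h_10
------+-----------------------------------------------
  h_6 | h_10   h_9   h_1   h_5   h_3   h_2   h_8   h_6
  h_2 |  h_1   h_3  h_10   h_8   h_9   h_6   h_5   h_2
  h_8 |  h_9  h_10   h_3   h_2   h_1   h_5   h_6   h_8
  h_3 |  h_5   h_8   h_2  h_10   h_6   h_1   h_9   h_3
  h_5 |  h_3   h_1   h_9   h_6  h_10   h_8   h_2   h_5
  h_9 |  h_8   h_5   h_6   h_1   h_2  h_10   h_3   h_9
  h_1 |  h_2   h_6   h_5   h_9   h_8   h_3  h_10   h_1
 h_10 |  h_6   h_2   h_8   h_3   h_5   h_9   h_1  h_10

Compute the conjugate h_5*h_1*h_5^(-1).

h_9

The identity is h_10. In row h_5, the entry h_10 sits in column h_5, so h_5^(-1) = h_5.
h_5*h_1 = h_2
h_2*h_5 = h_9
(Structurally, K here is isomorphic to the dihedral group D_4.)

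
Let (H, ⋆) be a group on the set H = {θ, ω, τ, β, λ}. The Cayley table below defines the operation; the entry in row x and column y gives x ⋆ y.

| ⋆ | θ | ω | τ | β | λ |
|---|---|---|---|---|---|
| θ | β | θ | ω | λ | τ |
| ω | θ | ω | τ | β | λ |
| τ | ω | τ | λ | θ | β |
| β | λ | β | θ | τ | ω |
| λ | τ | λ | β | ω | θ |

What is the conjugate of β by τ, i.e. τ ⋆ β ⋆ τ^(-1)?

β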